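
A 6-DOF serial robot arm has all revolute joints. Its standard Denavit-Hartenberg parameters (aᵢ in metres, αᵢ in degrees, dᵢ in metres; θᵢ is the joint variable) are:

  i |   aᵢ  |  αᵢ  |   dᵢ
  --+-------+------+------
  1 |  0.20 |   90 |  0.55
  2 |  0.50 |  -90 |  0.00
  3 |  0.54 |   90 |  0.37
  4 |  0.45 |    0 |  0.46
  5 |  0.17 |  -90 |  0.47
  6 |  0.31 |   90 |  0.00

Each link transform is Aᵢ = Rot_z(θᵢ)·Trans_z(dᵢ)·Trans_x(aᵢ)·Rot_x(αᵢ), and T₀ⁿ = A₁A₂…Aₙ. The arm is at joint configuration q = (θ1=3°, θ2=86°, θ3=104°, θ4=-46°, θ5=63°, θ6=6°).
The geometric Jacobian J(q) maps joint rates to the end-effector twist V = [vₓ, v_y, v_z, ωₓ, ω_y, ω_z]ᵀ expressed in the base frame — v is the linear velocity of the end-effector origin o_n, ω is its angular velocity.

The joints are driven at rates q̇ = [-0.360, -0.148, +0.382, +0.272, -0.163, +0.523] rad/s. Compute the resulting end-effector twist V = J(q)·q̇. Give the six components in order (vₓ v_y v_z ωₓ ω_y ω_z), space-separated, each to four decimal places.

o_n = [0.0098, 1.4908, 1.6144]
J₁: ẑ×o_n = [-1.4908, 0.0098, 0.0000], ω = ẑ
J2: z=[0.0523, -0.9986, 0.0000] o=[0.1997, 0.0105, 0.5500] → [-1.0630, -0.0557, -0.1122, 0.0523, -0.9986, 0.0000]
J3: z=[-0.9962, -0.0522, 0.0698] o=[0.2346, 0.0123, 1.0488] → [-0.1327, 0.5478, -1.4846, -0.9962, -0.0522, 0.0698]
J4: z=[0.0549, 0.2451, 0.9679] o=[-0.1706, 0.5157, 0.9443] → [-0.7795, 0.1378, 0.0093, 0.0549, 0.2451, 0.9679]
J5: z=[0.0549, 0.2451, 0.9679] o=[0.1560, 0.9480, 1.2915] → [-0.4462, -0.1593, 0.0657, 0.0549, 0.2451, 0.9679]
J6: z=[-0.9329, -0.3330, 0.1373] o=[0.1213, 1.2180, 1.7107] → [-0.0054, -0.1051, -0.2916, -0.9329, -0.3330, 0.1373]
V = J·q̇ = [0.5012, 0.2225, -0.7112, -0.8702, -0.0196, -0.1561]

0.5012 0.2225 -0.7112 -0.8702 -0.0196 -0.1561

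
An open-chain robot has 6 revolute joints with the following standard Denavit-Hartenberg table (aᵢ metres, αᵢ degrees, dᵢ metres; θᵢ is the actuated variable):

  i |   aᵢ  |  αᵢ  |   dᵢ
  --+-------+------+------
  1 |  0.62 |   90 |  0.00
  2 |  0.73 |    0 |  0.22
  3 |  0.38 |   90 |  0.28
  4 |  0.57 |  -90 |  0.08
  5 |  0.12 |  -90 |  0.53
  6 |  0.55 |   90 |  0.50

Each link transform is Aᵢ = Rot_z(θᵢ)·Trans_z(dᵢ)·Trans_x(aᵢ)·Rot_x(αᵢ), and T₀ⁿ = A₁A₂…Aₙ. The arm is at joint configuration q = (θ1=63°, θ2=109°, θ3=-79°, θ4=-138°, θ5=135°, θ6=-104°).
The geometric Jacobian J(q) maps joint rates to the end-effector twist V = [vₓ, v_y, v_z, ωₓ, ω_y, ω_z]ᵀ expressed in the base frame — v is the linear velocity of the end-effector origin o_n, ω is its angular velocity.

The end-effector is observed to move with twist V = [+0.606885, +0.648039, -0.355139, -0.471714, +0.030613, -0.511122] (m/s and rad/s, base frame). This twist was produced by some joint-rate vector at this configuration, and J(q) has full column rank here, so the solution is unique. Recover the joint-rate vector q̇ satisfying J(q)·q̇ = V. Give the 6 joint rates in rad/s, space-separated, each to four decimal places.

o_n = [0.2440, 1.4513, 0.7688]
J₁: ẑ×o_n = [-1.4513, 0.2440, 0.0000], ω = ẑ
J2: z=[0.8910, -0.4540, 0.0000] o=[0.2815, 0.5524, 0.0000] → [-0.3490, -0.6850, 0.7840, 0.8910, -0.4540, 0.0000]
J3: z=[0.8910, -0.4540, 0.0000] o=[0.3696, 0.2408, 0.6902] → [-0.0357, -0.0700, 1.0216, 0.8910, -0.4540, 0.0000]
J4: z=[0.2270, 0.4455, -0.8660] o=[0.7685, 0.4069, 0.8802] → [0.8549, 0.4795, 0.4707, 0.2270, 0.4455, -0.8660]
J5: z=[-0.3991, 0.8537, 0.3346] o=[0.2803, 0.2888, 0.5992] → [-0.2441, 0.0556, -0.4330, -0.3991, 0.8537, 0.3346]
J6: z=[0.7887, 0.5057, -0.3496] o=[0.1249, 0.7264, 0.8815] → [0.1965, 0.0472, 0.5115, 0.7887, 0.5057, -0.3496]
q̇ = J⁺·V = [0.1220, -0.6390, -0.4100, 0.3990, -0.7770, 0.0790]

0.1220 -0.6390 -0.4100 0.3990 -0.7770 0.0790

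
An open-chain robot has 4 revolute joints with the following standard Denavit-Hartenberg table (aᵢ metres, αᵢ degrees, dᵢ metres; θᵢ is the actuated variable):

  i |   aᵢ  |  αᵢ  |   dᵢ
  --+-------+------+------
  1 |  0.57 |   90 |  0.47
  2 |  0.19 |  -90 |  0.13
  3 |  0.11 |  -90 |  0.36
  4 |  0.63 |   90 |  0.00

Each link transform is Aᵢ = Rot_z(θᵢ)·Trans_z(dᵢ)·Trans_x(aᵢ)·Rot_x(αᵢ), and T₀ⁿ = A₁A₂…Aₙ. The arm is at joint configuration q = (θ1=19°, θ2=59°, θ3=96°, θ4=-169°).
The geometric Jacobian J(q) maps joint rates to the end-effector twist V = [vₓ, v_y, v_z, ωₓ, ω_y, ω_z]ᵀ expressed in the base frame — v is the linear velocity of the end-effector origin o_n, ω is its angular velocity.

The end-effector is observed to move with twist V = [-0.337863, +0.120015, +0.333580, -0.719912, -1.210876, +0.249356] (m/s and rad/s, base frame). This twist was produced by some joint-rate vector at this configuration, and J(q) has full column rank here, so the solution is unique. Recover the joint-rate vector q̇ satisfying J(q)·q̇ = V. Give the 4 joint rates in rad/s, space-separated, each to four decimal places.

0.3530 0.8430 0.8680 0.6460

o_n = [0.4751, -0.5087, 0.9257]
J₁: ẑ×o_n = [0.5087, 0.4751, -0.0000], ω = ẑ
J2: z=[0.3256, -0.9455, 0.0000] o=[0.5389, 0.1856, 0.4700] → [-0.4309, -0.1484, -0.2864, 0.3256, -0.9455, 0.0000]
J3: z=[-0.8105, -0.2791, 0.5150] o=[0.6738, 0.0945, 0.6329] → [0.2289, 0.1350, 0.4334, -0.8105, -0.2791, 0.5150]
J4: z=[-0.4503, -0.2656, -0.8525] o=[0.3408, 0.0956, 0.8084] → [-0.5463, -0.0617, 0.3077, -0.4503, -0.2656, -0.8525]
q̇ = J⁺·V = [0.3530, 0.8430, 0.8680, 0.6460]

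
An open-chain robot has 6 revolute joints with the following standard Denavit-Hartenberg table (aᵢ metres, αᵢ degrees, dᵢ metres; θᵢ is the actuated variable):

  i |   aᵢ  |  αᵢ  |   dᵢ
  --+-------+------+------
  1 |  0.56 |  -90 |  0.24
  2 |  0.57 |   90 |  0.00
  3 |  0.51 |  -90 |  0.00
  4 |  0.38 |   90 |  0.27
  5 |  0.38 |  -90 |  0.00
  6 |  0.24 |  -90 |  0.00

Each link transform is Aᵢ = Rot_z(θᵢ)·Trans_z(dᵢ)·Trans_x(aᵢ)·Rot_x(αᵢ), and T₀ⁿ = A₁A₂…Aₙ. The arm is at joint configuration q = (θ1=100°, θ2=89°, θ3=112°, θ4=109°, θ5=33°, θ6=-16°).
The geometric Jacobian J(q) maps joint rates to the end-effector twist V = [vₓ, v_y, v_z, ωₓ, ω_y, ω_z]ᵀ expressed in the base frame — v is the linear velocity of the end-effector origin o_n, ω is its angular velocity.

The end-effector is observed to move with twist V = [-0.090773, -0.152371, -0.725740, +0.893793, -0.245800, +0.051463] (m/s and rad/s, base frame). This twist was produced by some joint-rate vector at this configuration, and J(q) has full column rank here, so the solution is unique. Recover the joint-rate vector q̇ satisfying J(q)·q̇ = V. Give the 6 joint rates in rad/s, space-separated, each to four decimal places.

0.4690 -0.7450 -0.2370 0.0180 -0.1720 -0.4340

o_n = [0.0180, -0.3082, 0.3193]
J₁: ẑ×o_n = [0.3082, 0.0180, -0.0000], ω = ẑ
J2: z=[-0.9848, -0.1736, 0.0000] o=[-0.0972, 0.5515, 0.2400] → [-0.0138, 0.0781, 0.8666, -0.9848, -0.1736, 0.0000]
J3: z=[-0.1736, 0.9847, 0.0175] o=[-0.0990, 0.5613, -0.3299] → [0.6544, 0.1148, 0.0358, -0.1736, 0.9847, 0.0175]
J4: z=[0.3717, 0.0491, 0.9270] o=[-0.5641, 0.4759, -0.1389] → [0.7494, 0.3693, -0.3200, 0.3717, 0.0491, 0.9270]
J5: z=[-0.8058, -0.4789, 0.3485] o=[-0.2885, 0.1561, 0.0588] → [0.0370, 0.3167, 0.5209, -0.8058, -0.4789, 0.3485]
J6: z=[0.0606, 0.5186, 0.8529] o=[-0.0646, -0.1131, 0.2065] → [0.2249, 0.0636, -0.0547, 0.0606, 0.5186, 0.8529]
q̇ = J⁺·V = [0.4690, -0.7450, -0.2370, 0.0180, -0.1720, -0.4340]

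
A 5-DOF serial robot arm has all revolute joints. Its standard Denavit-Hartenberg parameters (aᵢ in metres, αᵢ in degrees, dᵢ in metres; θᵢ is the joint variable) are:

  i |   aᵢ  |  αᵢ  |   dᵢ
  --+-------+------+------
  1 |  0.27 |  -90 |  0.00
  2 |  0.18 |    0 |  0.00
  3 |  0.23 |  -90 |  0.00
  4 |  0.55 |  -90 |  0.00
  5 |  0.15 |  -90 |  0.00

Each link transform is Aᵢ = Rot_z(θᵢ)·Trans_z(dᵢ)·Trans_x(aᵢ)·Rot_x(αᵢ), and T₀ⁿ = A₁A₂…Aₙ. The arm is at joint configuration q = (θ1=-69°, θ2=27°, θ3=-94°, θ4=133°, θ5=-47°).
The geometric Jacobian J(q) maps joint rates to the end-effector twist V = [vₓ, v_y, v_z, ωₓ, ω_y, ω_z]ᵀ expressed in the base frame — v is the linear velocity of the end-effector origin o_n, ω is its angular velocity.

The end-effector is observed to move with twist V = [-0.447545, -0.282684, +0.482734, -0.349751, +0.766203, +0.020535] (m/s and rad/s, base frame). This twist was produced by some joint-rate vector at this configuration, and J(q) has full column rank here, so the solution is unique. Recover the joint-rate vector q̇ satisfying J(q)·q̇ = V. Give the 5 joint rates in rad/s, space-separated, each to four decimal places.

o_n = [-0.2850, -0.5887, -0.3224]
J₁: ẑ×o_n = [0.5887, -0.2850, 0.0000], ω = ẑ
J2: z=[0.9336, 0.3584, 0.0000] o=[0.0968, -0.2521, 0.0000] → [-0.1155, 0.3010, -0.1774, 0.9336, 0.3584, 0.0000]
J3: z=[0.9336, 0.3584, 0.0000] o=[0.1542, -0.4018, -0.0817] → [-0.0862, 0.2247, -0.0170, 0.9336, 0.3584, 0.0000]
J4: z=[0.3299, -0.8594, -0.3907] o=[0.1864, -0.4857, 0.1300] → [0.3485, 0.3334, -0.4391, 0.3299, -0.8594, -0.3907]
J5: z=[0.5343, 0.5112, -0.6732] o=[-0.2416, -0.4930, -0.2153] → [-0.1191, 0.0865, -0.0289, 0.5343, 0.5112, -0.6732]
q̇ = J⁺·V = [-0.2640, -0.5910, 0.4770, -0.8850, 0.0910]

-0.2640 -0.5910 0.4770 -0.8850 0.0910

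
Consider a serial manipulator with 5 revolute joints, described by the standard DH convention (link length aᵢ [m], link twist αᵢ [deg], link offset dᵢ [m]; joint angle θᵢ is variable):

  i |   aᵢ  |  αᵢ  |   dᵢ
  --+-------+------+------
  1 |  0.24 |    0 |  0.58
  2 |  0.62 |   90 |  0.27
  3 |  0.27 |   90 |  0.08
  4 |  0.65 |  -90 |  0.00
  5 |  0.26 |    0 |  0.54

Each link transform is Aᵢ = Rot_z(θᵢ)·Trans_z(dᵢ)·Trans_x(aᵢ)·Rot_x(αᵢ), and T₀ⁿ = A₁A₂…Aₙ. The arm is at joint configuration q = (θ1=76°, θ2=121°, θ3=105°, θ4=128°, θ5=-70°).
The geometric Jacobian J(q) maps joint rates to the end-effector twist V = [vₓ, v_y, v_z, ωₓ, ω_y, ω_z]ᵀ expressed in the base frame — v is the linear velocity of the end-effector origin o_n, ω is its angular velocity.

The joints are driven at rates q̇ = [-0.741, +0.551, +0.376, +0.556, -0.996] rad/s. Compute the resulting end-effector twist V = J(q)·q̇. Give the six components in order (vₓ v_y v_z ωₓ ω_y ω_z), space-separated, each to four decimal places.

0.1070 -0.5740 0.1816 -0.6085 0.8483 0.7120

o_n = [-1.0081, 0.2518, 0.3236]
J₁: ẑ×o_n = [-0.2518, -1.0081, 0.0000], ω = ẑ
J2: z=[0.0000, 0.0000, 1.0000] o=[0.0581, 0.2329, 0.5800] → [-0.0189, -1.0661, 0.0000, 0.0000, 0.0000, 1.0000]
J3: z=[-0.2924, 0.9563, 0.0000] o=[-0.5348, 0.0516, 0.8500] → [-0.5034, -0.1539, 0.3940, -0.2924, 0.9563, 0.0000]
J4: z=[-0.9237, -0.2824, 0.2588] o=[-0.4914, 0.1485, 1.1108] → [0.1956, -0.8609, -0.2413, -0.9237, -0.2824, 0.2588]
J5: z=[-0.0150, -0.6484, -0.7612] o=[-0.7402, 0.6081, 0.7243] → [-0.0114, 0.1978, -0.1683, -0.0150, -0.6484, -0.7612]
V = J·q̇ = [0.1070, -0.5740, 0.1816, -0.6085, 0.8483, 0.7120]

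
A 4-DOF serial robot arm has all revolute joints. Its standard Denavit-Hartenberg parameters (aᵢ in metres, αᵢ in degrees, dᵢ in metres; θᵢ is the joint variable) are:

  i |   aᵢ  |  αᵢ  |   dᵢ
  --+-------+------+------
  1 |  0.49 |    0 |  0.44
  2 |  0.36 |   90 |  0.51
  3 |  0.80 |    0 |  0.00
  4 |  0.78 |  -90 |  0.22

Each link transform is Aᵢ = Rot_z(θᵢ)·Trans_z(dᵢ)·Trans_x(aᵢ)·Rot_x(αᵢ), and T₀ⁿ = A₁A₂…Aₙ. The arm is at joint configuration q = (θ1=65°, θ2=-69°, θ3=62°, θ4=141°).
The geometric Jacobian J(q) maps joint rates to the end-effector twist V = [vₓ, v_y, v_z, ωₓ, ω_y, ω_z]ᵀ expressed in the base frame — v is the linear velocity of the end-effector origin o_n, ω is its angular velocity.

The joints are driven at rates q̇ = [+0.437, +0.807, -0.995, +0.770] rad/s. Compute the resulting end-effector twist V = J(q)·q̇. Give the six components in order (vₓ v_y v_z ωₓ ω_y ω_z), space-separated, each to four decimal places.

0.7132 0.0490 -0.2122 0.0157 0.2245 1.2440

o_n = [0.2093, 0.2234, 1.3516]
J₁: ẑ×o_n = [-0.2234, 0.2093, 0.0000], ω = ẑ
J2: z=[0.0000, 0.0000, 1.0000] o=[0.2071, 0.4441, 0.4400] → [0.2207, 0.0022, -0.0000, 0.0000, 0.0000, 1.0000]
J3: z=[-0.0698, -0.9976, 0.0000] o=[0.5662, 0.4190, 0.9500] → [-0.4006, 0.0280, -0.3424, -0.0698, -0.9976, 0.0000]
J4: z=[-0.0698, -0.9976, 0.0000] o=[0.9409, 0.3928, 1.6564] → [0.3040, -0.0213, -0.7180, -0.0698, -0.9976, 0.0000]
V = J·q̇ = [0.7132, 0.0490, -0.2122, 0.0157, 0.2245, 1.2440]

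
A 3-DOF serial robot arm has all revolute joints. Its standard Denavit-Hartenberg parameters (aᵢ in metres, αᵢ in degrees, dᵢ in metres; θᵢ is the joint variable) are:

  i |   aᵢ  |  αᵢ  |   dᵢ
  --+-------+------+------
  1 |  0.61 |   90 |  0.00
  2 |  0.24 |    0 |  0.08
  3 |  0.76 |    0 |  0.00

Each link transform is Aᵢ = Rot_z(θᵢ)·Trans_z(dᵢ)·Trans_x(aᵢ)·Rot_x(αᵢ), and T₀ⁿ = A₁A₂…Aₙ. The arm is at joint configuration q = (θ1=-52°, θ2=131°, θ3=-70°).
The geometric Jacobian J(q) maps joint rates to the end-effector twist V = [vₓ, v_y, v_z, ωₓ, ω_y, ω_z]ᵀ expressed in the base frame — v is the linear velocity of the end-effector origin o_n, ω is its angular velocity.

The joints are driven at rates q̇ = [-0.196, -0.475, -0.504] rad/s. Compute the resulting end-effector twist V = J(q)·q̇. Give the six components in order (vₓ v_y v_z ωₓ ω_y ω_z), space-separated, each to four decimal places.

o_n = [0.4424, -0.6962, 0.8458]
J₁: ẑ×o_n = [0.6962, 0.4424, -0.0000], ω = ẑ
J2: z=[-0.7880, -0.6157, 0.0000] o=[0.3756, -0.4807, 0.0000] → [-0.5208, 0.6665, 0.2110, -0.7880, -0.6157, 0.0000]
J3: z=[-0.7880, -0.6157, 0.0000] o=[0.2156, -0.4059, 0.1811] → [-0.4092, 0.5238, 0.3685, -0.7880, -0.6157, 0.0000]
V = J·q̇ = [0.3172, -0.6673, -0.2859, 0.7715, 0.6027, -0.1960]

0.3172 -0.6673 -0.2859 0.7715 0.6027 -0.1960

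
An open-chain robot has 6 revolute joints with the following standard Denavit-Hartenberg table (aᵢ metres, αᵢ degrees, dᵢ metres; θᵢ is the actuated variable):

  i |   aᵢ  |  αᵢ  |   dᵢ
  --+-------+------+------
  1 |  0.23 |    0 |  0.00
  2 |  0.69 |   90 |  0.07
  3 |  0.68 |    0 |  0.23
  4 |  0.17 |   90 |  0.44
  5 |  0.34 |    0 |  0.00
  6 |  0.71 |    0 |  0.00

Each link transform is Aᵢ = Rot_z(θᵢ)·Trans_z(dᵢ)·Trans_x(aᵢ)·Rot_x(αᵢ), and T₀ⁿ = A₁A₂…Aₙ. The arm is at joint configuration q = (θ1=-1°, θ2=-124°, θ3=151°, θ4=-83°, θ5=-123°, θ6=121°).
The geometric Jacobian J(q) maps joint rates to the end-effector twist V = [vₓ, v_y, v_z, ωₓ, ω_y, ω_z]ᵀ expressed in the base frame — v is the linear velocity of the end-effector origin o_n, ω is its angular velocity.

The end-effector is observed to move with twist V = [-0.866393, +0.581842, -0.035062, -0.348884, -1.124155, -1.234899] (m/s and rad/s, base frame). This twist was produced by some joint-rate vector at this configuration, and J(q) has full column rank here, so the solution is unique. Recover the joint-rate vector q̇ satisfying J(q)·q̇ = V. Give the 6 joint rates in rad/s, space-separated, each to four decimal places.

-0.2860 -0.4960 0.0820 -0.4410 0.3000 0.9090

o_n = [-0.2688, -0.0886, 1.0435]
J₁: ẑ×o_n = [0.0886, -0.2688, 0.0000], ω = ẑ
J2: z=[0.0000, 0.0000, 1.0000] o=[0.2300, -0.0040, 0.0000] → [0.0846, -0.4988, 0.0000, 0.0000, 0.0000, 1.0000]
J3: z=[-0.8192, 0.5736, 0.0000] o=[-0.1658, -0.5692, 0.0700] → [0.5584, 0.7974, -0.3346, -0.8192, 0.5736, 0.0000]
J4: z=[-0.8192, 0.5736, 0.0000] o=[-0.0131, 0.0499, 0.3997] → [0.3693, 0.5274, 0.2601, -0.8192, 0.5736, 0.0000]
J5: z=[-0.5318, -0.7595, -0.3746] o=[-0.4100, 0.2501, 0.5573] → [-0.4961, 0.2057, 0.2874, -0.5318, -0.7595, -0.3746]
J6: z=[-0.5318, -0.7595, -0.3746] o=[-0.1367, 0.1434, 0.3856] → [-0.5866, 0.3994, 0.0230, -0.5318, -0.7595, -0.3746]
q̇ = J⁺·V = [-0.2860, -0.4960, 0.0820, -0.4410, 0.3000, 0.9090]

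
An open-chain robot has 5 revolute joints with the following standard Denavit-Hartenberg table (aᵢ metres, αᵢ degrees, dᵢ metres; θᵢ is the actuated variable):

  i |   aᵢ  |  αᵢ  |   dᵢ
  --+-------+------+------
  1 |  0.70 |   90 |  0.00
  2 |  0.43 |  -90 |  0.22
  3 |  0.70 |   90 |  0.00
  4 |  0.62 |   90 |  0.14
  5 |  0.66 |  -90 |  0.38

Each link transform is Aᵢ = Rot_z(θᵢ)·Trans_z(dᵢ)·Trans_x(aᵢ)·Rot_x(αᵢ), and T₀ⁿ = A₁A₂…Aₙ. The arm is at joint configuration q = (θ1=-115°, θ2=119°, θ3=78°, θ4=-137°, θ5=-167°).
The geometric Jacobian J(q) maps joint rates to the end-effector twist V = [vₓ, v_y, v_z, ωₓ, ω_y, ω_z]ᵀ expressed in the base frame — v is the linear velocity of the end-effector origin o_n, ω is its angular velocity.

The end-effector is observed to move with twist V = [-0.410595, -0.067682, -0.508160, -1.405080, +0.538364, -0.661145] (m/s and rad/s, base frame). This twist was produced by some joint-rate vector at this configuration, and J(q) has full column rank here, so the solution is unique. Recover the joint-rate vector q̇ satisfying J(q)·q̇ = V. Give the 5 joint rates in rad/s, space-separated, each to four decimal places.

-0.9680 0.8050 -0.9230 0.3570 0.9320

o_n = [0.1266, -0.2715, 0.3097]
J₁: ẑ×o_n = [0.2715, 0.1266, -0.0000], ω = ẑ
J2: z=[-0.9063, 0.4226, 0.0000] o=[-0.2958, -0.6344, 0.0000] → [0.1309, 0.2807, -0.5074, -0.9063, 0.4226, 0.0000]
J3: z=[0.3696, 0.7927, -0.4848] o=[-0.4071, -0.3525, 0.3761] → [-0.0134, -0.2342, -0.3931, 0.3696, 0.7927, -0.4848]
J4: z=[0.0120, 0.5177, 0.8555] o=[0.2433, -0.5779, 0.5034] → [-0.3624, -0.0975, 0.0641, 0.0120, 0.5177, 0.8555]
J5: z=[-0.3633, 0.7993, -0.4786] o=[-0.3327, -0.6946, 0.7457] → [-0.1460, -0.3782, -0.5208, -0.3633, 0.7993, -0.4786]
q̇ = J⁺·V = [-0.9680, 0.8050, -0.9230, 0.3570, 0.9320]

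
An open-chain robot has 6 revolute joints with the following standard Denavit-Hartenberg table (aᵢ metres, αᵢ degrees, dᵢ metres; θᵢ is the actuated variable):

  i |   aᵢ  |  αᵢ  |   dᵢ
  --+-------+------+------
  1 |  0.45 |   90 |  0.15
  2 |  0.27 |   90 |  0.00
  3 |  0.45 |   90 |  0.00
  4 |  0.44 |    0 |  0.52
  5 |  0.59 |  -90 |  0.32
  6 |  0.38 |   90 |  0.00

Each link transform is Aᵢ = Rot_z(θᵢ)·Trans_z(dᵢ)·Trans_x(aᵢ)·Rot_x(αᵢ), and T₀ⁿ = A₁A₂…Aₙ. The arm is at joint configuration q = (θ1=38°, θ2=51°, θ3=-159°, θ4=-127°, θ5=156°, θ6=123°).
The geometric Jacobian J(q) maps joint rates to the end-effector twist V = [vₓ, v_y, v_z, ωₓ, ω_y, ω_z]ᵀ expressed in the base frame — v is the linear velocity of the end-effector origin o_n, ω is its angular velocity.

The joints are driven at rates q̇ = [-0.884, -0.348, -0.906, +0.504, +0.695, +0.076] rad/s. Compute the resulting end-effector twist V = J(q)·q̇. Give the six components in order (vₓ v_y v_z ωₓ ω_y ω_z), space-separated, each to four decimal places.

o_n = [0.2384, -0.1948, -0.0585]
J₁: ẑ×o_n = [0.1948, 0.2384, -0.0000], ω = ẑ
J2: z=[0.6157, -0.7880, 0.0000] o=[0.3546, 0.2770, 0.1500] → [0.1643, 0.1284, -0.3821, 0.6157, -0.7880, 0.0000]
J3: z=[0.6124, 0.4785, -0.6293] o=[0.4885, 0.3817, 0.3598] → [-0.5629, 0.4136, -0.2333, 0.6124, 0.4785, -0.6293]
J4: z=[0.3971, -0.8745, -0.2785] o=[0.1809, 0.3460, 0.0333] → [-0.0703, 0.0205, -0.1644, 0.3971, -0.8745, -0.2785]
J5: z=[0.3971, -0.8745, -0.2785] o=[0.3532, -0.2559, 0.3018] → [0.3321, 0.1750, -0.0761, 0.3971, -0.8745, -0.2785]
J6: z=[0.8670, 0.4569, -0.1987] o=[0.3026, -0.4398, -0.3417] → [0.1781, -0.2328, 0.2418, 0.8670, 0.4569, -0.1987]
V = J·q̇ = [0.4896, -0.5159, 0.2270, -0.2271, -1.1731, -0.6629]

0.4896 -0.5159 0.2270 -0.2271 -1.1731 -0.6629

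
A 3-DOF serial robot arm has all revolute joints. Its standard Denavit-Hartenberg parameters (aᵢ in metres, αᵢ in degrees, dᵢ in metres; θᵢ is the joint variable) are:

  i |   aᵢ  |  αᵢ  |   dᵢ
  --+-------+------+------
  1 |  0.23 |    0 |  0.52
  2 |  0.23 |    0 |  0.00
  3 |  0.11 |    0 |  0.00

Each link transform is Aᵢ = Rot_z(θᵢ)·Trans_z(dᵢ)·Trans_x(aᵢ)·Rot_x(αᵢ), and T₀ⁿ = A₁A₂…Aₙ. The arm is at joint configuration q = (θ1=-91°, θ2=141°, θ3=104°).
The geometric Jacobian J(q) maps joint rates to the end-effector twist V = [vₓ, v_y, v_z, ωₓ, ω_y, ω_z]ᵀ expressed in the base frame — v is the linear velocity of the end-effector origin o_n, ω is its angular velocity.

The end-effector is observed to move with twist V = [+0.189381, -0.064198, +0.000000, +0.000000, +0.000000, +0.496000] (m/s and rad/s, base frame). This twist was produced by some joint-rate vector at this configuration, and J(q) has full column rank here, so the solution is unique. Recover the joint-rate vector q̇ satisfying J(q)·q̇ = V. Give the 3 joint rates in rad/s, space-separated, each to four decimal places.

o_n = [0.0450, -0.0056, 0.5200]
J₁: ẑ×o_n = [0.0056, 0.0450, -0.0000], ω = ẑ
J2: z=[0.0000, 0.0000, 1.0000] o=[-0.0040, -0.2300, 0.5200] → [-0.2244, 0.0490, 0.0000, 0.0000, 0.0000, 1.0000]
J3: z=[0.0000, 0.0000, 1.0000] o=[0.1438, -0.0538, 0.5200] → [-0.0482, -0.0989, 0.0000, 0.0000, 0.0000, 1.0000]
q̇ = J⁺·V = [0.8670, -0.9460, 0.5750]

0.8670 -0.9460 0.5750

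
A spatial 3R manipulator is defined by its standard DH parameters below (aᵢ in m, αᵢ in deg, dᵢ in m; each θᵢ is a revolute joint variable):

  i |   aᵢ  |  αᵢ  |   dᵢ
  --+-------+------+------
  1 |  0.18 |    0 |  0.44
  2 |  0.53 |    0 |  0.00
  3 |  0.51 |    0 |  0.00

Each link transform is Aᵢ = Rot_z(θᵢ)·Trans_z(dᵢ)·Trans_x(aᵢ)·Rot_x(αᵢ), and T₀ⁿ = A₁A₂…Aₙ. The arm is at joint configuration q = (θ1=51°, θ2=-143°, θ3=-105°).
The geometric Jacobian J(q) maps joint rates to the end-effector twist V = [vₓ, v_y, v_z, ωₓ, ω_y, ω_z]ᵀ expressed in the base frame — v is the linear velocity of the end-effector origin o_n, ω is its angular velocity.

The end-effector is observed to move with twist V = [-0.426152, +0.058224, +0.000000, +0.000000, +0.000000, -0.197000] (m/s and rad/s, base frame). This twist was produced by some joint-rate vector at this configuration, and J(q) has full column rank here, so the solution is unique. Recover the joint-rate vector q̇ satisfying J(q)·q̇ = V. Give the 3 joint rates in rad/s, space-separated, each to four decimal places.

o_n = [-0.3929, -0.2407, 0.4400]
J₁: ẑ×o_n = [0.2407, -0.3929, 0.0000], ω = ẑ
J2: z=[0.0000, 0.0000, 1.0000] o=[0.1133, 0.1399, 0.4400] → [0.3806, -0.5062, 0.0000, 0.0000, 0.0000, 1.0000]
J3: z=[0.0000, 0.0000, 1.0000] o=[0.0948, -0.3898, 0.4400] → [-0.1491, -0.4877, 0.0000, 0.0000, 0.0000, 1.0000]
q̇ = J⁺·V = [-0.4960, -0.4950, 0.7940]

-0.4960 -0.4950 0.7940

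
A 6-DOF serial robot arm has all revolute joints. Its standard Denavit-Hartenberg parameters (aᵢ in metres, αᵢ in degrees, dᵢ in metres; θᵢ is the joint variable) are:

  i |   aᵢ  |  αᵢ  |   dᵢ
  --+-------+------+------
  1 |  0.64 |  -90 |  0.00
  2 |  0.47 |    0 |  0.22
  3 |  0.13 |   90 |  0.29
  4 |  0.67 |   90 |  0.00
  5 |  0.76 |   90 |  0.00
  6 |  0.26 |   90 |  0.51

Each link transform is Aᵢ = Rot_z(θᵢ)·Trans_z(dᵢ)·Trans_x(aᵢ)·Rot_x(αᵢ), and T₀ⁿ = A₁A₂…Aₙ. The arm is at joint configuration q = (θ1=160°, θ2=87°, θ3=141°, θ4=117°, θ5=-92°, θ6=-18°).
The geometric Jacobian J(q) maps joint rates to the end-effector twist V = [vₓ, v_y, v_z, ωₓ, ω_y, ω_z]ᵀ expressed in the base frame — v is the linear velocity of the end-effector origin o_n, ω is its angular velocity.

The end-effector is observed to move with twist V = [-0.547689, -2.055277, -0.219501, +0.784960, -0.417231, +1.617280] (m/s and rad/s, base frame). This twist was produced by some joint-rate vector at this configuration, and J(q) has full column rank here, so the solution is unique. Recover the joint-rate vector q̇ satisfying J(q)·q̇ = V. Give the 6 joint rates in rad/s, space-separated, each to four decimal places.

0.9960 0.9050 -0.3690 0.2090 0.7490 0.8450

o_n = [-1.5142, -0.0715, 0.1935]
J₁: ẑ×o_n = [0.0715, -1.5142, 0.0000], ω = ẑ
J2: z=[-0.3420, -0.9397, 0.0000] o=[-0.6014, 0.2189, 0.0000] → [-0.1818, 0.0662, -0.7584, -0.3420, -0.9397, 0.0000]
J3: z=[-0.3420, -0.9397, 0.0000] o=[-0.6998, 0.0206, -0.4694] → [-0.6229, 0.2267, -0.7338, -0.3420, -0.9397, 0.0000]
J4: z=[0.6983, -0.2542, -0.6691] o=[-0.7172, -0.2817, -0.3727] → [-0.0033, 0.1378, -0.0558, 0.6983, -0.2542, -0.6691]
J5: z=[0.4050, -0.6305, 0.6621] o=[-1.1126, -0.7730, -0.5988] → [-0.9641, -0.5867, 0.0309, 0.4050, -0.6305, 0.6621]
J6: z=[0.6142, 0.7241, 0.3138] o=[-1.6274, -0.5605, -0.0816] → [0.0457, -0.1334, 0.2184, 0.6142, 0.7241, 0.3138]
q̇ = J⁺·V = [0.9960, 0.9050, -0.3690, 0.2090, 0.7490, 0.8450]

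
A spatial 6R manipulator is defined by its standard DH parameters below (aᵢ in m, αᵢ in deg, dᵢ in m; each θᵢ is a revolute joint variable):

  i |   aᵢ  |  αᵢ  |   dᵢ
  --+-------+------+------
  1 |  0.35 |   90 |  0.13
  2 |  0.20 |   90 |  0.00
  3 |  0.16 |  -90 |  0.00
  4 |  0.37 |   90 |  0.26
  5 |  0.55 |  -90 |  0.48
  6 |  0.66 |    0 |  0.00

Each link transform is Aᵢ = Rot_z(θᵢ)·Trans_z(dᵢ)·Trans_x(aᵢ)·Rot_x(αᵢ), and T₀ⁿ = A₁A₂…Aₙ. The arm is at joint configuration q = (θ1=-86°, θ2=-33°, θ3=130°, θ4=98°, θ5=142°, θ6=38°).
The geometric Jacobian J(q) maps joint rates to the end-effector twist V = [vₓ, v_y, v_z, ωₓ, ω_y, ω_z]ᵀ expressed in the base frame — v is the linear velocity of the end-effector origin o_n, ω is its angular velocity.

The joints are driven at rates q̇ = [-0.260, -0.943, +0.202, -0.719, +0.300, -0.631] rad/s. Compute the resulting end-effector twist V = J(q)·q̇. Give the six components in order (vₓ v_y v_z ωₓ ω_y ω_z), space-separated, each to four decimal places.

0.2016 0.0755 0.3468 0.6221 -0.0905 -0.0792

o_n = [0.3271, 0.5074, 0.1246]
J₁: ẑ×o_n = [-0.5074, 0.3271, 0.0000], ω = ẑ
J2: z=[-0.9976, -0.0698, 0.0000] o=[0.0244, -0.3491, 0.1300] → [0.0004, -0.0054, -0.8333, -0.9976, -0.0698, 0.0000]
J3: z=[-0.0380, 0.5433, -0.8387] o=[0.0361, -0.5165, 0.0211] → [0.9149, -0.2401, -0.1970, -0.0380, 0.5433, -0.8387]
J4: z=[0.5964, 0.6857, 0.4172] o=[-0.0922, -0.4390, 0.0771] → [-0.3622, 0.1466, 0.2769, 0.5964, 0.6857, 0.4172]
J5: z=[-0.7887, 0.4040, 0.4634] o=[0.1181, -0.4847, 0.4748] → [-0.6012, -0.1794, -0.8669, -0.7887, 0.4040, 0.4634]
J6: z=[-0.5618, -0.1676, -0.8101] o=[-0.1232, 0.2038, 0.4997] → [0.3088, -0.5755, -0.0951, -0.5618, -0.1676, -0.8101]
V = J·q̇ = [0.2016, 0.0755, 0.3468, 0.6221, -0.0905, -0.0792]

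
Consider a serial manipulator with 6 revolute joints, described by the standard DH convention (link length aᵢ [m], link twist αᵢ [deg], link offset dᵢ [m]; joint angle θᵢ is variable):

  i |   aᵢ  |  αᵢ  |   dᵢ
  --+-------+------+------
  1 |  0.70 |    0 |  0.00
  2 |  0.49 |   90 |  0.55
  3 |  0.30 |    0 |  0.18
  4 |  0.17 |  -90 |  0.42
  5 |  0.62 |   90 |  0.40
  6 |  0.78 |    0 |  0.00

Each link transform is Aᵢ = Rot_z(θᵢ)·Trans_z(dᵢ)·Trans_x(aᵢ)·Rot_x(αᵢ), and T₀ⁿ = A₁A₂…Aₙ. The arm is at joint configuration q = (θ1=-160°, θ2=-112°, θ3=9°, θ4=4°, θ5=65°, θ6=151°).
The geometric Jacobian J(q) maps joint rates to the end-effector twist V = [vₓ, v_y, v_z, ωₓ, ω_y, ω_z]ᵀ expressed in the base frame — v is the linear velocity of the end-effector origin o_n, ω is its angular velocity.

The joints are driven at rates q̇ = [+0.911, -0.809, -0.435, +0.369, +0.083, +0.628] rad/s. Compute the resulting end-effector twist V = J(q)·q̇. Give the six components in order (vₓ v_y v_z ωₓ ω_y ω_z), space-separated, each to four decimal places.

o_n = [0.0244, 0.4885, 1.3875]
J₁: ẑ×o_n = [-0.4885, 0.0244, 0.0000], ω = ẑ
J2: z=[0.0000, 0.0000, 1.0000] o=[-0.6578, -0.2394, 0.0000] → [-0.7279, 0.6822, 0.0000, 0.0000, 0.0000, 1.0000]
J3: z=[0.9994, -0.0349, 0.0000] o=[-0.6407, 0.2503, 0.5500] → [-0.0292, -0.8370, 0.2613, 0.9994, -0.0349, 0.0000]
J4: z=[0.9994, -0.0349, 0.0000] o=[-0.4505, 0.5401, 0.5969] → [-0.0276, -0.7901, -0.0350, 0.9994, -0.0349, 0.0000]
J5: z=[-0.0079, -0.2248, 0.9744] o=[-0.0249, 0.6910, 0.6352] → [0.0282, 0.0540, 0.0127, -0.0079, -0.2248, 0.9744]
J6: z=[0.4532, 0.8678, 0.2039] o=[-0.5807, 0.8759, 1.0839] → [0.3424, -0.0142, -0.7007, 0.4532, 0.8678, 0.2039]
V = J·q̇ = [0.3638, -0.4616, -0.5655, 0.2180, 0.5286, 0.3109]

0.3638 -0.4616 -0.5655 0.2180 0.5286 0.3109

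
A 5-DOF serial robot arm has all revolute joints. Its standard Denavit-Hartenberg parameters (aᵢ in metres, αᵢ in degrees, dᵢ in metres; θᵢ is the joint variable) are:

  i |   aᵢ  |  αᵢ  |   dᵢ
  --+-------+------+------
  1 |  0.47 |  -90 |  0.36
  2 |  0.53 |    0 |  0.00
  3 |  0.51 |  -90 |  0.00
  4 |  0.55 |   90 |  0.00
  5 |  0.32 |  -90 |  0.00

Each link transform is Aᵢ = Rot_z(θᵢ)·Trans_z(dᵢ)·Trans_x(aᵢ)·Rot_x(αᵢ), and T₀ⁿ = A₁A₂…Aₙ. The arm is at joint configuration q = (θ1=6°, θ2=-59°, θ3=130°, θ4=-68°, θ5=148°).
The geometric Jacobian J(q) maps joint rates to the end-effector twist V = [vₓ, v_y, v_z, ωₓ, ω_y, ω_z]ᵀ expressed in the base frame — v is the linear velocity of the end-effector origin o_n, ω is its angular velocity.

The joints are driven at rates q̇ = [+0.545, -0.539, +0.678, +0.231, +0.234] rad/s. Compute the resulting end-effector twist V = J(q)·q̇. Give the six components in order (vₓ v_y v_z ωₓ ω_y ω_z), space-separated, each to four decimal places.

-0.4355 0.3219 0.1199 -0.3112 0.1952 0.6749

o_n = [0.7514, 0.3387, 0.1782]
J₁: ẑ×o_n = [-0.3387, 0.7514, 0.0000], ω = ẑ
J2: z=[-0.1045, 0.9945, 0.0000] o=[0.4674, 0.0491, 0.3600] → [-0.1808, -0.0190, -0.3127, -0.1045, 0.9945, 0.0000]
J3: z=[-0.1045, 0.9945, 0.0000] o=[0.7389, 0.0777, 0.8143] → [-0.6326, -0.0665, -0.0397, -0.1045, 0.9945, 0.0000]
J4: z=[-0.9403, -0.0988, -0.3256] o=[0.9040, 0.0950, 0.3321] → [0.0946, -0.0950, -0.2443, -0.9403, -0.0988, -0.3256]
J5: z=[-0.3394, 0.3410, 0.8767] o=[0.9174, 0.6092, 0.1373] → [0.2511, -0.1317, 0.1484, -0.3394, 0.3410, 0.8767]
V = J·q̇ = [-0.4355, 0.3219, 0.1199, -0.3112, 0.1952, 0.6749]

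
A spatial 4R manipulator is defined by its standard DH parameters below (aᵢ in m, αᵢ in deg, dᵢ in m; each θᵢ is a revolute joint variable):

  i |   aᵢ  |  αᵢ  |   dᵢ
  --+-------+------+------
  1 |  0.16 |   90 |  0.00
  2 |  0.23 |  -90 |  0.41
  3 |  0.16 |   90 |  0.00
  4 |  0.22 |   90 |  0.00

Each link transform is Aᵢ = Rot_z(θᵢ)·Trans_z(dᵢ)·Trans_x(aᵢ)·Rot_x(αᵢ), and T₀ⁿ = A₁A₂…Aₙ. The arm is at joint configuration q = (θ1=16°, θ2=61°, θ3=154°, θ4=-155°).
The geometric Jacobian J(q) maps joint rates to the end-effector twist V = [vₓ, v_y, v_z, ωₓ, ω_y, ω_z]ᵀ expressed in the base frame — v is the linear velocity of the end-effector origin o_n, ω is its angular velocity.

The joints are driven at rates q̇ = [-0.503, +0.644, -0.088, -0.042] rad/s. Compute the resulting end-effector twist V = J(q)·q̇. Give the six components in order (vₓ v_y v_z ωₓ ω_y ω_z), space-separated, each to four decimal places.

-0.2759 -0.2777 0.1410 0.2533 -0.6366 -0.5618

o_n = [0.4734, -0.3087, 0.1870]
J₁: ẑ×o_n = [0.3087, 0.4734, -0.0000], ω = ẑ
J2: z=[0.2756, -0.9613, 0.0000] o=[0.1538, 0.0441, 0.0000] → [-0.1798, -0.0516, 0.2100, 0.2756, -0.9613, 0.0000]
J3: z=[-0.8407, -0.2411, 0.4848] o=[0.3740, -0.3193, 0.2012] → [-0.0017, 0.0363, 0.0151, -0.8407, -0.2411, 0.4848]
J4: z=[-0.0434, 0.9226, 0.3834] o=[0.2876, -0.2711, 0.0754] → [0.1175, 0.0761, -0.1698, -0.0434, 0.9226, 0.3834]
V = J·q̇ = [-0.2759, -0.2777, 0.1410, 0.2533, -0.6366, -0.5618]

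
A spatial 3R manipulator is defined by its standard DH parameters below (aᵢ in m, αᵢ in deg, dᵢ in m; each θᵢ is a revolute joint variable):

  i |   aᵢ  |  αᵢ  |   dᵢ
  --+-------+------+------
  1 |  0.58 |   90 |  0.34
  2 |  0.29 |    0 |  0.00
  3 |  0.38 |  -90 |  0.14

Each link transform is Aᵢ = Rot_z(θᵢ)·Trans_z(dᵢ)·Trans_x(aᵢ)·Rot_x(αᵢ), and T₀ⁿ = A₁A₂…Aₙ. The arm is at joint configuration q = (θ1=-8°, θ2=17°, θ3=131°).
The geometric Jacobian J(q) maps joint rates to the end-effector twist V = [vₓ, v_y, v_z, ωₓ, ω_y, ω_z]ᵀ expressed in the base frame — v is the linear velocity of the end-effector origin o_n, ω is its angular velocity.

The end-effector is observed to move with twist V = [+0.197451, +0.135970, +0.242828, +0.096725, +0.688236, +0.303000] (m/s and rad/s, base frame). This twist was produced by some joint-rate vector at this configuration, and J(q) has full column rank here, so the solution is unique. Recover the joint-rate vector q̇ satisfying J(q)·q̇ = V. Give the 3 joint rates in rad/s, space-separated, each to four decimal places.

0.3030 0.0680 -0.7630

o_n = [0.5104, -0.2131, 0.6262]
J₁: ẑ×o_n = [0.2131, 0.5104, -0.0000], ω = ẑ
J2: z=[-0.1392, -0.9903, 0.0000] o=[0.5744, -0.0807, 0.3400] → [-0.2834, 0.0398, -0.0449, -0.1392, -0.9903, 0.0000]
J3: z=[-0.1392, -0.9903, 0.0000] o=[0.8490, -0.1193, 0.4248] → [-0.1994, 0.0280, -0.3223, -0.1392, -0.9903, 0.0000]
q̇ = J⁺·V = [0.3030, 0.0680, -0.7630]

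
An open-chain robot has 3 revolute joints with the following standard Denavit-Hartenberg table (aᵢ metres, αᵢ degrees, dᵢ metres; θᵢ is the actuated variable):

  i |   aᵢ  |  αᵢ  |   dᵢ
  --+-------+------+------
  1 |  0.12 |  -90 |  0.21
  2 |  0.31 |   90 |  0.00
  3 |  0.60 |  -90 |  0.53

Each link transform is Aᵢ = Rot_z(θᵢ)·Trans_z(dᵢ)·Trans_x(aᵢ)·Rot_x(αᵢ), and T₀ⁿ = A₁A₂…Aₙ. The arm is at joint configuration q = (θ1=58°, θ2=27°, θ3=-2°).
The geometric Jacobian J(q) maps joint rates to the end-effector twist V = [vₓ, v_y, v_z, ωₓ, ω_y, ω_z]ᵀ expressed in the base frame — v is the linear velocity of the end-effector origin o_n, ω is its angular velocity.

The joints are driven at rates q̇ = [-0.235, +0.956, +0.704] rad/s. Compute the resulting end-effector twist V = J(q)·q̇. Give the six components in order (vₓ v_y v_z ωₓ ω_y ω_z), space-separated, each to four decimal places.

-0.0902 0.1329 -1.0115 -0.6414 0.7776 0.3923

o_n = [0.6383, 0.9821, 0.2693]
J₁: ẑ×o_n = [-0.9821, 0.6383, 0.0000], ω = ẑ
J2: z=[-0.8480, 0.5299, 0.0000] o=[0.0636, 0.1018, 0.2100] → [0.0314, 0.0503, -1.0511, -0.8480, 0.5299, 0.0000]
J3: z=[0.2406, 0.3850, 0.8910] o=[0.2100, 0.3360, 0.0693] → [-0.4986, 0.3336, -0.0095, 0.2406, 0.3850, 0.8910]
V = J·q̇ = [-0.0902, 0.1329, -1.0115, -0.6414, 0.7776, 0.3923]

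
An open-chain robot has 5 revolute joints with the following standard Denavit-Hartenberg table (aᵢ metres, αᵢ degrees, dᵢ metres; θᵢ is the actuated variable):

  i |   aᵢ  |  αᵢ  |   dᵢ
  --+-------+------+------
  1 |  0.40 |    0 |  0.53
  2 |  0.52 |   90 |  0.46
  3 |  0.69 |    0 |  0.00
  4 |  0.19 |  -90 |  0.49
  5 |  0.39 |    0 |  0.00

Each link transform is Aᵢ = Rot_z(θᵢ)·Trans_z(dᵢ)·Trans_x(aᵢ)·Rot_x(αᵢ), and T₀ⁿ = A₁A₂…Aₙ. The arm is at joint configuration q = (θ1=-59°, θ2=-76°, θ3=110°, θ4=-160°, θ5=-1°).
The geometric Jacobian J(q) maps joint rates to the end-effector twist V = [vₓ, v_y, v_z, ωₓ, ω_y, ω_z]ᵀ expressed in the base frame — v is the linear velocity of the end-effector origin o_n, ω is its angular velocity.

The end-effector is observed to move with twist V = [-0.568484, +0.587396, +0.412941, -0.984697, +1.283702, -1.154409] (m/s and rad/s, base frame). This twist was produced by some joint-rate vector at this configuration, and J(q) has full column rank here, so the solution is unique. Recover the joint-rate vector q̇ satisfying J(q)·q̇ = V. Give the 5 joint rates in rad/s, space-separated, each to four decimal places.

o_n = [-0.6097, -0.4560, 1.1941]
J₁: ẑ×o_n = [0.4560, -0.6097, 0.0000], ω = ẑ
J2: z=[0.0000, 0.0000, 1.0000] o=[0.2060, -0.3429, 0.5300] → [0.1131, -0.8157, 0.0000, 0.0000, 0.0000, 1.0000]
J3: z=[-0.7071, 0.7071, 0.0000] o=[-0.1617, -0.7106, 0.9900] → [0.1443, 0.1443, 0.1368, -0.7071, 0.7071, 0.0000]
J4: z=[-0.7071, 0.7071, 0.0000] o=[0.0052, -0.5437, 1.6384] → [-0.3141, -0.3141, 0.3728, -0.7071, 0.7071, 0.0000]
J5: z=[-0.5417, -0.5417, 0.6428] o=[-0.4276, -0.2836, 1.4928] → [0.2726, -0.2788, -0.0052, -0.5417, -0.5417, 0.6428]
q̇ = J⁺·V = [-0.7030, -0.2740, 0.7900, 0.8140, -0.2760]

-0.7030 -0.2740 0.7900 0.8140 -0.2760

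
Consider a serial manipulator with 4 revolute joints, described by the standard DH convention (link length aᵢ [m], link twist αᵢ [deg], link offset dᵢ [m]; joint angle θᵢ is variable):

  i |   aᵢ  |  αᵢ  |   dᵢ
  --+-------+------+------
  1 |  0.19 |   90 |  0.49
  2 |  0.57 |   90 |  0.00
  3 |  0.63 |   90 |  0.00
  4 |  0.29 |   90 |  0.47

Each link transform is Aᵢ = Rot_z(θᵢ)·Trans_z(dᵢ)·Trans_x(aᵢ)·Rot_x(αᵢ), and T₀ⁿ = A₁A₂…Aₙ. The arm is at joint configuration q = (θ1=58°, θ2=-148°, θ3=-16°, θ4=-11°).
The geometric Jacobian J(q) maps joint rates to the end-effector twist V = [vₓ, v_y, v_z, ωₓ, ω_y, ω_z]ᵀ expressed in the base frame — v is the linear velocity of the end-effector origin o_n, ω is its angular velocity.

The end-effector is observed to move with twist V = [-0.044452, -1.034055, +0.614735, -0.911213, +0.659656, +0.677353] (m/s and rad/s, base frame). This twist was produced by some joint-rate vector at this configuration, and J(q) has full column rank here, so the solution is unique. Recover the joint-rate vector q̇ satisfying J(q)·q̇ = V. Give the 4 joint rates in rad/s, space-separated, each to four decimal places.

o_n = [-1.0738, -0.3901, -0.2563]
J₁: ẑ×o_n = [0.3901, -1.0738, 0.0000], ω = ẑ
J2: z=[0.8480, -0.5299, 0.0000] o=[0.1007, 0.1611, 0.4900] → [0.3955, 0.6329, -1.0898, 0.8480, -0.5299, 0.0000]
J3: z=[-0.2808, -0.4494, 0.8480] o=[-0.1555, -0.2488, 0.1879] → [0.3194, -0.9035, -0.3730, -0.2808, -0.4494, 0.8480]
J4: z=[-0.6913, 0.7076, 0.1461] o=[-0.5749, -0.5923, -0.1330] → [-0.1168, -0.1581, 0.2132, -0.6913, 0.7076, 0.1461]
q̇ = J⁺·V = [0.4550, -0.4850, 0.1480, 0.6630]

0.4550 -0.4850 0.1480 0.6630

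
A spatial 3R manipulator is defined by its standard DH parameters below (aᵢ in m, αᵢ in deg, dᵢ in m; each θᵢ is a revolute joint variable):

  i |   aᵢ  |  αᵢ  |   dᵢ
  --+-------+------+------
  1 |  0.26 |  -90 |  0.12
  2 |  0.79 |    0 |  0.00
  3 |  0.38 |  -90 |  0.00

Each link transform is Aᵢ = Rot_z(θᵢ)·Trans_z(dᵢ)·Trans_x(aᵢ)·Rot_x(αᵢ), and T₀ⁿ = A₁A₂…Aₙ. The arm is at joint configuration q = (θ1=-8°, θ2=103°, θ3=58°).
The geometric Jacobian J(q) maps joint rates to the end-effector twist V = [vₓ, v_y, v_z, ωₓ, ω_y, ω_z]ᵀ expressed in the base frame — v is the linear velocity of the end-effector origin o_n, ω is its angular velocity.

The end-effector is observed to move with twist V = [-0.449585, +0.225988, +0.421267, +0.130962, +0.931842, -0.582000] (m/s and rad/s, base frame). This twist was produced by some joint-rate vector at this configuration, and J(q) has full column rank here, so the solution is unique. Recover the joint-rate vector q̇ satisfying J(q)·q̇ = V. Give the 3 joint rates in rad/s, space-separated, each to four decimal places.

-0.5820 0.4680 0.4730

o_n = [-0.2743, 0.0386, -0.7735]
J₁: ẑ×o_n = [-0.0386, -0.2743, 0.0000], ω = ẑ
J2: z=[0.1392, 0.9903, 0.0000] o=[0.2575, -0.0362, 0.1200] → [-0.8848, 0.1243, 0.5370, 0.1392, 0.9903, 0.0000]
J3: z=[0.1392, 0.9903, 0.0000] o=[0.0815, -0.0115, -0.6498] → [-0.1225, 0.0172, 0.3593, 0.1392, 0.9903, 0.0000]
q̇ = J⁺·V = [-0.5820, 0.4680, 0.4730]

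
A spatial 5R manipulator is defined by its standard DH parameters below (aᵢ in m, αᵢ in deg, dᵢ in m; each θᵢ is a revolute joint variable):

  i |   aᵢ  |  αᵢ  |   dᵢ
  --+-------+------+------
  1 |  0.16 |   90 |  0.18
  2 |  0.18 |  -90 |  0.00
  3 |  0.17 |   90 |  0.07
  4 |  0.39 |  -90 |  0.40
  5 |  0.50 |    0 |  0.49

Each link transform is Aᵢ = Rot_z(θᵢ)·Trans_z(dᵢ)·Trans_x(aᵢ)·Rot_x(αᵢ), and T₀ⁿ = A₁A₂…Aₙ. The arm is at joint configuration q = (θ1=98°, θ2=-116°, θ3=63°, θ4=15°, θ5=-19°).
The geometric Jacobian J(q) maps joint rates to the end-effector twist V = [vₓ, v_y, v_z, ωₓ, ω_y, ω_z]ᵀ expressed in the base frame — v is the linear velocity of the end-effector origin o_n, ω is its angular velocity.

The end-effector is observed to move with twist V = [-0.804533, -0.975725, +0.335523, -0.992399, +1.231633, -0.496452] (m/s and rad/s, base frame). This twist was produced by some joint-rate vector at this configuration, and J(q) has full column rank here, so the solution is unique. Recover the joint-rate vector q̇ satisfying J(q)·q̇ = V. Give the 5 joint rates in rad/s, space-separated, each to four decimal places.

-0.4580 -0.7200 0.5910 -0.5410 0.6690

o_n = [-0.5727, 0.2991, -1.1262]
J₁: ẑ×o_n = [-0.2991, -0.5727, 0.0000], ω = ẑ
J2: z=[0.9903, 0.1392, 0.0000] o=[-0.0223, 0.1584, 0.1800] → [-0.1818, 1.2935, 0.2158, 0.9903, 0.1392, 0.0000]
J3: z=[-0.1251, 0.8900, -0.4384] o=[-0.0113, 0.0803, 0.0182] → [-0.9227, 0.1030, 0.4723, -0.1251, 0.8900, -0.4384]
J4: z=[0.5039, -0.3236, -0.8008] o=[-0.1653, 0.0880, -0.0818] → [0.5070, 0.8525, -0.0255, 0.5039, -0.3236, -0.8008]
J5: z=[0.1004, 0.9428, -0.3178] o=[-0.2983, -0.0725, -0.6001] → [-0.3779, 0.1400, 0.2960, 0.1004, 0.9428, -0.3178]
q̇ = J⁺·V = [-0.4580, -0.7200, 0.5910, -0.5410, 0.6690]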